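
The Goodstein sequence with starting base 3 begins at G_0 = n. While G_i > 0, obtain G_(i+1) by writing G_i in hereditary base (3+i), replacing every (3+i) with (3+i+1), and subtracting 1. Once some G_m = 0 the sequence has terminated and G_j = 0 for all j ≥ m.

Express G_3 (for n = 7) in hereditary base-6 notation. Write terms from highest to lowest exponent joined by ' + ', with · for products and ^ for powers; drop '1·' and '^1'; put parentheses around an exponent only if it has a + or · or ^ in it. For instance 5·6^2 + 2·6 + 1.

6 + 3

step 0: 7 = 2·3 + 1; sub 4 for 3: 2·4 + 1; = 9; G_1 = 9−1 = 8
step 1: 8 = 2·4; sub 5 for 4: 2·5; = 10; G_2 = 10−1 = 9
step 2: 9 = 5 + 4; sub 6 for 5: 6 + 4; = 10; G_3 = 10−1 = 9
step 3: 9 = 6 + 3; sub 7 for 6: 7 + 3; = 10; G_4 = 10−1 = 9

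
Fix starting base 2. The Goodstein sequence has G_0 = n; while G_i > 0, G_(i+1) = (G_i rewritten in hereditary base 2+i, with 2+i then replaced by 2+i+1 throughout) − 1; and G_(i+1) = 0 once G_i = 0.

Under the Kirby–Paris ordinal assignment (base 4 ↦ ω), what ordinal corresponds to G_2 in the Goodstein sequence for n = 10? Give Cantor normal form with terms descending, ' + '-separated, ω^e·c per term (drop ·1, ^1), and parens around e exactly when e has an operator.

ω^(ω + 1) + 1

(0) 10|_2 = 2^(2 + 1) + 2 ↦ 3^(3 + 1) + 3|_3 = 84 ⇒ 83
(1) 83|_3 = 3^(3 + 1) + 2 ↦ 4^(4 + 1) + 2|_4 = 1026 ⇒ 1025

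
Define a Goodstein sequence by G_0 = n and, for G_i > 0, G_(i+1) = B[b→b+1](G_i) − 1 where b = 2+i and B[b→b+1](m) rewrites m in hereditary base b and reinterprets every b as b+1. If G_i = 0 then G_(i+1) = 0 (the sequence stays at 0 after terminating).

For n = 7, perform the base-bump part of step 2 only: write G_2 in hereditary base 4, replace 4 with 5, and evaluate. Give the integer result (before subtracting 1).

3128

[0] 7 ≡ 2^2 + 2 + 1 (base 2). Lift 3: 31. −1: 30.
[1] 30 ≡ 3^3 + 3 (base 3). Lift 4: 260. −1: 259.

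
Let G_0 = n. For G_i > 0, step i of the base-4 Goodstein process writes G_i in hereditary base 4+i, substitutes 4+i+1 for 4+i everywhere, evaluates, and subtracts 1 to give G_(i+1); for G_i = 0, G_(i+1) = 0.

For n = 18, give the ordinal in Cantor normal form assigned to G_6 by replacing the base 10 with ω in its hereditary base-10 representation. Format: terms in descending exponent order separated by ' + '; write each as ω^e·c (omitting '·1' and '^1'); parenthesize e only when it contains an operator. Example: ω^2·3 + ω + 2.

G_0 = 18. HB_4(18) = 4^2 + 2. Bump = 27. G_1 = 26.
G_1 = 26. HB_5(26) = 5^2 + 1. Bump = 37. G_2 = 36.
G_2 = 36. HB_6(36) = 6^2. Bump = 49. G_3 = 48.
G_3 = 48. HB_7(48) = 6·7 + 6. Bump = 54. G_4 = 53.
G_4 = 53. HB_8(53) = 6·8 + 5. Bump = 59. G_5 = 58.
G_5 = 58. HB_9(58) = 6·9 + 4. Bump = 64. G_6 = 63.
G_6 = 63. HB_10(63) = 6·10 + 3. Bump = 69. G_7 = 68.

ω·6 + 3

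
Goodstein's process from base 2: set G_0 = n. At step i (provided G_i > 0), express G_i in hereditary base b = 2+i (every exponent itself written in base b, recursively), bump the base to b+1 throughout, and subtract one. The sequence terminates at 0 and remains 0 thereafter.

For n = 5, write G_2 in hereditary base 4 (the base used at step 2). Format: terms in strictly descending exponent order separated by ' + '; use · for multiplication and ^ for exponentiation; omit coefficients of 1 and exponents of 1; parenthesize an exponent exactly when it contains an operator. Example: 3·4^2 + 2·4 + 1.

3·4^3 + 3·4^2 + 3·4 + 3

base 2: 5 = 2^2 + 1; at 3: 3^3 + 1 = 28; next = 27
base 3: 27 = 3^3; at 4: 4^4 = 256; next = 255
base 4: 255 = 3·4^3 + 3·4^2 + 3·4 + 3; at 5: 3·5^3 + 3·5^2 + 3·5 + 3 = 468; next = 467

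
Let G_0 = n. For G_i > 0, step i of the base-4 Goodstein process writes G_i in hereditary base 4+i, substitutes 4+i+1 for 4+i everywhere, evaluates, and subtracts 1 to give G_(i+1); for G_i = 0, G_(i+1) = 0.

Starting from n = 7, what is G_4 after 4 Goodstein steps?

step 0: 7 = 4 + 3; sub 5 for 4: 5 + 3; = 8; G_1 = 8−1 = 7
step 1: 7 = 5 + 2; sub 6 for 5: 6 + 2; = 8; G_2 = 8−1 = 7
step 2: 7 = 6 + 1; sub 7 for 6: 7 + 1; = 8; G_3 = 8−1 = 7
step 3: 7 = 7; sub 8 for 7: 8; = 8; G_4 = 8−1 = 7
step 4: 7 = 7; sub 9 for 8: 7; = 7; G_5 = 7−1 = 6

7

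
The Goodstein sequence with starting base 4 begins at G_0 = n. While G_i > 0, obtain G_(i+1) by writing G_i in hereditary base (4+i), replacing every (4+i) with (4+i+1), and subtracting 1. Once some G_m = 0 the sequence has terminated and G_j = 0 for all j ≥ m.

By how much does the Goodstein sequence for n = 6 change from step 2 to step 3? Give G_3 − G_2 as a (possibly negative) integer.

0

G_0 = 6. HB_4(6) = 4 + 2. Bump = 7. G_1 = 6.
G_1 = 6. HB_5(6) = 5 + 1. Bump = 7. G_2 = 6.
G_2 = 6. HB_6(6) = 6. Bump = 7. G_3 = 6.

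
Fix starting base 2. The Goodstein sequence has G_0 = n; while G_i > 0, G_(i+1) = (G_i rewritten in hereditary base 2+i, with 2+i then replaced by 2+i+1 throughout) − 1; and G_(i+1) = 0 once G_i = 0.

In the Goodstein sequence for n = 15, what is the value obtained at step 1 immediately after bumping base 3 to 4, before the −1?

G_0=15  [base 2] 2^(2 + 1) + 2^2 + 2 + 1  →[2↦3]→  3^(3 + 1) + 3^3 + 3 + 1 = 112  −1 ⇒ G_1=111
G_1=111  [base 3] 3^(3 + 1) + 3^3 + 3  →[3↦4]→  4^(4 + 1) + 4^4 + 4 = 1284  −1 ⇒ G_2=1283

1284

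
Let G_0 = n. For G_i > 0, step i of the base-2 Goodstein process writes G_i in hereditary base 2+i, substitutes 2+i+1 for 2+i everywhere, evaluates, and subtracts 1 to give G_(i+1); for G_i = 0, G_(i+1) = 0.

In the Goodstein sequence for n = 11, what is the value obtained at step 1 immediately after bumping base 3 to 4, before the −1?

11 —HB2→ 2^(2 + 1) + 2 + 1 —bump→ 3^(3 + 1) + 3 + 1 = 85 —(−1)→ 84
84 —HB3→ 3^(3 + 1) + 3 —bump→ 4^(4 + 1) + 4 = 1028 —(−1)→ 1027

1028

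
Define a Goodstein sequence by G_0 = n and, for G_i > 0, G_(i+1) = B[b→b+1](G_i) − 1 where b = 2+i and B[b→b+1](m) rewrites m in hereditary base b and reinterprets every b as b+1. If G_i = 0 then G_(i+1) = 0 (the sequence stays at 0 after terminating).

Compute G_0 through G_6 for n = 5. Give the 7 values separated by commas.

5 —HB2→ 2^2 + 1 —bump→ 3^3 + 1 = 28 —(−1)→ 27
27 —HB3→ 3^3 —bump→ 4^4 = 256 —(−1)→ 255
255 —HB4→ 3·4^3 + 3·4^2 + 3·4 + 3 —bump→ 3·5^3 + 3·5^2 + 3·5 + 3 = 468 —(−1)→ 467
467 —HB5→ 3·5^3 + 3·5^2 + 3·5 + 2 —bump→ 3·6^3 + 3·6^2 + 3·6 + 2 = 776 —(−1)→ 775
775 —HB6→ 3·6^3 + 3·6^2 + 3·6 + 1 —bump→ 3·7^3 + 3·7^2 + 3·7 + 1 = 1198 —(−1)→ 1197
1197 —HB7→ 3·7^3 + 3·7^2 + 3·7 —bump→ 3·8^3 + 3·8^2 + 3·8 = 1752 —(−1)→ 1751

5, 27, 255, 467, 775, 1197, 1751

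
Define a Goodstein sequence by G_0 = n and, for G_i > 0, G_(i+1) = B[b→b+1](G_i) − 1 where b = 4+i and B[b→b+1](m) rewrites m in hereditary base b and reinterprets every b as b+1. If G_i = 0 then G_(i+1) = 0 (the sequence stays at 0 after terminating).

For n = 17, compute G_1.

25

(0) 17|_4 = 4^2 + 1 ↦ 5^2 + 1|_5 = 26 ⇒ 25
(1) 25|_5 = 5^2 ↦ 6^2|_6 = 36 ⇒ 35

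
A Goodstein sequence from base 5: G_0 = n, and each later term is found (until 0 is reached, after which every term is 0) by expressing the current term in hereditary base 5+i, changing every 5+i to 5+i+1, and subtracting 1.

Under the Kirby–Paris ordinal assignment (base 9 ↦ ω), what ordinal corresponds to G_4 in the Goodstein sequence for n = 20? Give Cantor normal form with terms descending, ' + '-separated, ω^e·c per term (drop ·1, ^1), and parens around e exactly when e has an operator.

[0] 20 ≡ 4·5 (base 5). Lift 6: 24. −1: 23.
[1] 23 ≡ 3·6 + 5 (base 6). Lift 7: 26. −1: 25.
[2] 25 ≡ 3·7 + 4 (base 7). Lift 8: 28. −1: 27.
[3] 27 ≡ 3·8 + 3 (base 8). Lift 9: 30. −1: 29.

ω·3 + 2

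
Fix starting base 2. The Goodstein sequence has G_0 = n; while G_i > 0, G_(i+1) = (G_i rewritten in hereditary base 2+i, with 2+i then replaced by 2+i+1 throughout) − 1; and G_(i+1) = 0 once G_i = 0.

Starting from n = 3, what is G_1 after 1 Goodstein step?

3 —HB2→ 2 + 1 —bump→ 3 + 1 = 4 —(−1)→ 3
3 —HB3→ 3 —bump→ 4 = 4 —(−1)→ 3

3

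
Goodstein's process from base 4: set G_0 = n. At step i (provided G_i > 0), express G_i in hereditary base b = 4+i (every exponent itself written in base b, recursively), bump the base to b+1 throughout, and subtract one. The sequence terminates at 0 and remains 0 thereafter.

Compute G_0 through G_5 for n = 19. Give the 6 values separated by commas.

19, 27, 37, 49, 63, 69

G_0 = 19. HB_4(19) = 4^2 + 3. Bump = 28. G_1 = 27.
G_1 = 27. HB_5(27) = 5^2 + 2. Bump = 38. G_2 = 37.
G_2 = 37. HB_6(37) = 6^2 + 1. Bump = 50. G_3 = 49.
G_3 = 49. HB_7(49) = 7^2. Bump = 64. G_4 = 63.
G_4 = 63. HB_8(63) = 7·8 + 7. Bump = 70. G_5 = 69.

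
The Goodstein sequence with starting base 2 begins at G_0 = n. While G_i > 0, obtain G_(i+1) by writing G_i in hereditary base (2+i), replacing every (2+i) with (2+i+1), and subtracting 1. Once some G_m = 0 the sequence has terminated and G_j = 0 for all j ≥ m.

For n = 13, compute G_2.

1279

G_0=13  [base 2] 2^(2 + 1) + 2^2 + 1  →[2↦3]→  3^(3 + 1) + 3^3 + 1 = 109  −1 ⇒ G_1=108
G_1=108  [base 3] 3^(3 + 1) + 3^3  →[3↦4]→  4^(4 + 1) + 4^4 = 1280  −1 ⇒ G_2=1279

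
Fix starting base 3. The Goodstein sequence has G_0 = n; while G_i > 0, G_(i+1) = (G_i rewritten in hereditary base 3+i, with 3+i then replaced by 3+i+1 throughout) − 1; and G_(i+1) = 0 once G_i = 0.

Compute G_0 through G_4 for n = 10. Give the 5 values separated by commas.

10, 16, 24, 27, 30

[0] 10 ≡ 3^2 + 1 (base 3). Lift 4: 17. −1: 16.
[1] 16 ≡ 4^2 (base 4). Lift 5: 25. −1: 24.
[2] 24 ≡ 4·5 + 4 (base 5). Lift 6: 28. −1: 27.
[3] 27 ≡ 4·6 + 3 (base 6). Lift 7: 31. −1: 30.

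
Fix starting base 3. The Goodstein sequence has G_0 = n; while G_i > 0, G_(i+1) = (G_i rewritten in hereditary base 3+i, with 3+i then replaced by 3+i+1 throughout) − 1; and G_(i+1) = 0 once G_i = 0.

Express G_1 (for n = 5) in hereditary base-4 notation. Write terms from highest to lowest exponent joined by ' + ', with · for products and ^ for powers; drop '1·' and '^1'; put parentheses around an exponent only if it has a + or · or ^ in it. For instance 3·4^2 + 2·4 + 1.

5 —HB3→ 3 + 2 —bump→ 4 + 2 = 6 —(−1)→ 5
5 —HB4→ 4 + 1 —bump→ 5 + 1 = 6 —(−1)→ 5

4 + 1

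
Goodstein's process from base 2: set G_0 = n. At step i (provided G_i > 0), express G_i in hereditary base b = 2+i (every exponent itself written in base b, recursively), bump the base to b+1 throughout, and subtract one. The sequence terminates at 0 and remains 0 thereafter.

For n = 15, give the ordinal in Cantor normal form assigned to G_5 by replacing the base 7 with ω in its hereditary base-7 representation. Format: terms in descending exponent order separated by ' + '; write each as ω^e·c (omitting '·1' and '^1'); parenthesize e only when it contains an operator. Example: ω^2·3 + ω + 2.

ω^(ω + 1) + ω^ω

[0] 15 ≡ 2^(2 + 1) + 2^2 + 2 + 1 (base 2). Lift 3: 112. −1: 111.
[1] 111 ≡ 3^(3 + 1) + 3^3 + 3 (base 3). Lift 4: 1284. −1: 1283.
[2] 1283 ≡ 4^(4 + 1) + 4^4 + 3 (base 4). Lift 5: 18753. −1: 18752.
[3] 18752 ≡ 5^(5 + 1) + 5^5 + 2 (base 5). Lift 6: 326594. −1: 326593.
[4] 326593 ≡ 6^(6 + 1) + 6^6 + 1 (base 6). Lift 7: 6588345. −1: 6588344.
[5] 6588344 ≡ 7^(7 + 1) + 7^7 (base 7). Lift 8: 150994944. −1: 150994943.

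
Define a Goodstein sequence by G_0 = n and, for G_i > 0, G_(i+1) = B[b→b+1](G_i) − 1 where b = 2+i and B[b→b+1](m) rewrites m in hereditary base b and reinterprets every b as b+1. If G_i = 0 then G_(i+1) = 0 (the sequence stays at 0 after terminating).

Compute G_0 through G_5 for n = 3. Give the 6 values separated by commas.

[0] 3 ≡ 2 + 1 (base 2). Lift 3: 4. −1: 3.
[1] 3 ≡ 3 (base 3). Lift 4: 4. −1: 3.
[2] 3 ≡ 3 (base 4). Lift 5: 3. −1: 2.
[3] 2 ≡ 2 (base 5). Lift 6: 2. −1: 1.
[4] 1 ≡ 1 (base 6). Lift 7: 1. −1: 0.

3, 3, 3, 2, 1, 0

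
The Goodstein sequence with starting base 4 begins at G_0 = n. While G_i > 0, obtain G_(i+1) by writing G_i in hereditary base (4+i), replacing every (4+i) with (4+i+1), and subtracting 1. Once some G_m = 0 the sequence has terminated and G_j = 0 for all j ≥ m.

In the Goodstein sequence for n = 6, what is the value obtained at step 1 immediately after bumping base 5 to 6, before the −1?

7

G_0 = 6. HB_4(6) = 4 + 2. Bump = 7. G_1 = 6.
G_1 = 6. HB_5(6) = 5 + 1. Bump = 7. G_2 = 6.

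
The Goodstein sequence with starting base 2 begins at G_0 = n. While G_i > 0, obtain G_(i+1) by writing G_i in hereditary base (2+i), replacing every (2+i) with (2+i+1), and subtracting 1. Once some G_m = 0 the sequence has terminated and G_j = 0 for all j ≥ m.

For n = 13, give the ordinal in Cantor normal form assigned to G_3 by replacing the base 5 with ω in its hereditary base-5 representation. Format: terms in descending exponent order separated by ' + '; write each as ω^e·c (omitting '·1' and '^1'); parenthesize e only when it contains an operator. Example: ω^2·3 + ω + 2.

(0) 13|_2 = 2^(2 + 1) + 2^2 + 1 ↦ 3^(3 + 1) + 3^3 + 1|_3 = 109 ⇒ 108
(1) 108|_3 = 3^(3 + 1) + 3^3 ↦ 4^(4 + 1) + 4^4|_4 = 1280 ⇒ 1279
(2) 1279|_4 = 4^(4 + 1) + 3·4^3 + 3·4^2 + 3·4 + 3 ↦ 5^(5 + 1) + 3·5^3 + 3·5^2 + 3·5 + 3|_5 = 16093 ⇒ 16092

ω^(ω + 1) + ω^3·3 + ω^2·3 + ω·3 + 2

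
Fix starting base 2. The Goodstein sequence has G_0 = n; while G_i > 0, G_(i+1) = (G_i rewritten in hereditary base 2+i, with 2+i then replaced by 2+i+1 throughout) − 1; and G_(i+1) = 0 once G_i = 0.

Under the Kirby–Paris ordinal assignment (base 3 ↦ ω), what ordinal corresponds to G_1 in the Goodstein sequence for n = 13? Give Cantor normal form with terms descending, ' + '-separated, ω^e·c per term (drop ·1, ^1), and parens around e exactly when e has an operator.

ω^(ω + 1) + ω^ω

i=0: 13 = 2^(2 + 1) + 2^2 + 1 (b=2); 2→3: 3^(3 + 1) + 3^3 + 1 = 109; 109−1 = 108
i=1: 108 = 3^(3 + 1) + 3^3 (b=3); 3→4: 4^(4 + 1) + 4^4 = 1280; 1280−1 = 1279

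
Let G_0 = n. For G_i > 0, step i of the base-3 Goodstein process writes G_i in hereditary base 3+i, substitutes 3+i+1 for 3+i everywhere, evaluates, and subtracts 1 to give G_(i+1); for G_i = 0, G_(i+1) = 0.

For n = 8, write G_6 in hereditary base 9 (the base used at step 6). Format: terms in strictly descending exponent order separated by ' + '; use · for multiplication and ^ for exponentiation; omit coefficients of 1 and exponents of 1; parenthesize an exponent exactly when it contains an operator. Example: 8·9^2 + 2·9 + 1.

9 + 2

step 0: 8 = 2·3 + 2; sub 4 for 3: 2·4 + 2; = 10; G_1 = 10−1 = 9
step 1: 9 = 2·4 + 1; sub 5 for 4: 2·5 + 1; = 11; G_2 = 11−1 = 10
step 2: 10 = 2·5; sub 6 for 5: 2·6; = 12; G_3 = 12−1 = 11
step 3: 11 = 6 + 5; sub 7 for 6: 7 + 5; = 12; G_4 = 12−1 = 11
step 4: 11 = 7 + 4; sub 8 for 7: 8 + 4; = 12; G_5 = 12−1 = 11
step 5: 11 = 8 + 3; sub 9 for 8: 9 + 3; = 12; G_6 = 12−1 = 11
step 6: 11 = 9 + 2; sub 10 for 9: 10 + 2; = 12; G_7 = 12−1 = 11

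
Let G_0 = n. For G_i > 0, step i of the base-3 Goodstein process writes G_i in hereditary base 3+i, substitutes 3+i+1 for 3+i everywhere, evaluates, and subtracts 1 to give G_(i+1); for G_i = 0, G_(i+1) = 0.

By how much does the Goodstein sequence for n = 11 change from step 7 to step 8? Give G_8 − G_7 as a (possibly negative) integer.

[0] 11 ≡ 3^2 + 2 (base 3). Lift 4: 18. −1: 17.
[1] 17 ≡ 4^2 + 1 (base 4). Lift 5: 26. −1: 25.
[2] 25 ≡ 5^2 (base 5). Lift 6: 36. −1: 35.
[3] 35 ≡ 5·6 + 5 (base 6). Lift 7: 40. −1: 39.
[4] 39 ≡ 5·7 + 4 (base 7). Lift 8: 44. −1: 43.
[5] 43 ≡ 5·8 + 3 (base 8). Lift 9: 48. −1: 47.
[6] 47 ≡ 5·9 + 2 (base 9). Lift 10: 52. −1: 51.
[7] 51 ≡ 5·10 + 1 (base 10). Lift 11: 56. −1: 55.

4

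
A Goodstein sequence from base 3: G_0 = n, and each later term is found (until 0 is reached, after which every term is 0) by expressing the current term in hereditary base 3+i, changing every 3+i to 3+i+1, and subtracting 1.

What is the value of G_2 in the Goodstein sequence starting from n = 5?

[0] 5 ≡ 3 + 2 (base 3). Lift 4: 6. −1: 5.
[1] 5 ≡ 4 + 1 (base 4). Lift 5: 6. −1: 5.

5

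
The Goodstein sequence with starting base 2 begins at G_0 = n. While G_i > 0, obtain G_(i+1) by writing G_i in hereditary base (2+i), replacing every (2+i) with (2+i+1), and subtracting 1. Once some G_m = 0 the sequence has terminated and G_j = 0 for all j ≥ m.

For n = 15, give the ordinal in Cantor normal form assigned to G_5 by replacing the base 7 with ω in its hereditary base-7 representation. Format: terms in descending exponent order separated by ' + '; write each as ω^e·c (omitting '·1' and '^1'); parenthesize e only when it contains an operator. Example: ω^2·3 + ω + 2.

base 2: 15 = 2^(2 + 1) + 2^2 + 2 + 1; at 3: 3^(3 + 1) + 3^3 + 3 + 1 = 112; next = 111
base 3: 111 = 3^(3 + 1) + 3^3 + 3; at 4: 4^(4 + 1) + 4^4 + 4 = 1284; next = 1283
base 4: 1283 = 4^(4 + 1) + 4^4 + 3; at 5: 5^(5 + 1) + 5^5 + 3 = 18753; next = 18752
base 5: 18752 = 5^(5 + 1) + 5^5 + 2; at 6: 6^(6 + 1) + 6^6 + 2 = 326594; next = 326593
base 6: 326593 = 6^(6 + 1) + 6^6 + 1; at 7: 7^(7 + 1) + 7^7 + 1 = 6588345; next = 6588344

ω^(ω + 1) + ω^ω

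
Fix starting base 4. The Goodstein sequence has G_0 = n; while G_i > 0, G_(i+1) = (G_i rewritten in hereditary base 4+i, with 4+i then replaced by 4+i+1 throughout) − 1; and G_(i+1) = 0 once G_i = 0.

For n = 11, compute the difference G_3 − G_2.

1

11 —HB4→ 2·4 + 3 —bump→ 2·5 + 3 = 13 —(−1)→ 12
12 —HB5→ 2·5 + 2 —bump→ 2·6 + 2 = 14 —(−1)→ 13
13 —HB6→ 2·6 + 1 —bump→ 2·7 + 1 = 15 —(−1)→ 14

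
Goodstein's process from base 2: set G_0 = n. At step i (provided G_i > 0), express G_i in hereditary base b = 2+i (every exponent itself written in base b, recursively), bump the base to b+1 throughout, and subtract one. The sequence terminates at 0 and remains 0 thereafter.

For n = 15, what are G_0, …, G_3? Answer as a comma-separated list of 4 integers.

base 2: 15 = 2^(2 + 1) + 2^2 + 2 + 1; at 3: 3^(3 + 1) + 3^3 + 3 + 1 = 112; next = 111
base 3: 111 = 3^(3 + 1) + 3^3 + 3; at 4: 4^(4 + 1) + 4^4 + 4 = 1284; next = 1283
base 4: 1283 = 4^(4 + 1) + 4^4 + 3; at 5: 5^(5 + 1) + 5^5 + 3 = 18753; next = 18752

15, 111, 1283, 18752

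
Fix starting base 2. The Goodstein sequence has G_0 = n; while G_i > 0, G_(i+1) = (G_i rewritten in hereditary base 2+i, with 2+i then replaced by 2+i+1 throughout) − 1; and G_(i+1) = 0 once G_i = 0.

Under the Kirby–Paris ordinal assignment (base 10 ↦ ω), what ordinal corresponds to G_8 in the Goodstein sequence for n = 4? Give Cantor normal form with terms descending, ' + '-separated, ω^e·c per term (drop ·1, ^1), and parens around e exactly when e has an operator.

ω^2·2 + ω + 1

step 0: 4 = 2^2; sub 3 for 2: 3^3; = 27; G_1 = 27−1 = 26
step 1: 26 = 2·3^2 + 2·3 + 2; sub 4 for 3: 2·4^2 + 2·4 + 2; = 42; G_2 = 42−1 = 41
step 2: 41 = 2·4^2 + 2·4 + 1; sub 5 for 4: 2·5^2 + 2·5 + 1; = 61; G_3 = 61−1 = 60
step 3: 60 = 2·5^2 + 2·5; sub 6 for 5: 2·6^2 + 2·6; = 84; G_4 = 84−1 = 83
step 4: 83 = 2·6^2 + 6 + 5; sub 7 for 6: 2·7^2 + 7 + 5; = 110; G_5 = 110−1 = 109
step 5: 109 = 2·7^2 + 7 + 4; sub 8 for 7: 2·8^2 + 8 + 4; = 140; G_6 = 140−1 = 139
step 6: 139 = 2·8^2 + 8 + 3; sub 9 for 8: 2·9^2 + 9 + 3; = 174; G_7 = 174−1 = 173
step 7: 173 = 2·9^2 + 9 + 2; sub 10 for 9: 2·10^2 + 10 + 2; = 212; G_8 = 212−1 = 211
step 8: 211 = 2·10^2 + 10 + 1; sub 11 for 10: 2·11^2 + 11 + 1; = 254; G_9 = 254−1 = 253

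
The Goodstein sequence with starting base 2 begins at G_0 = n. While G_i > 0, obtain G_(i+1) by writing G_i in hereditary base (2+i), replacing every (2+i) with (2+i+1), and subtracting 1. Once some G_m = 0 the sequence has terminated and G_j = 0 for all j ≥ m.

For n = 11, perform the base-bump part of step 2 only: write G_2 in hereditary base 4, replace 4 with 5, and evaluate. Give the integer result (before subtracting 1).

15628

G_0 = 11. HB_2(11) = 2^(2 + 1) + 2 + 1. Bump = 85. G_1 = 84.
G_1 = 84. HB_3(84) = 3^(3 + 1) + 3. Bump = 1028. G_2 = 1027.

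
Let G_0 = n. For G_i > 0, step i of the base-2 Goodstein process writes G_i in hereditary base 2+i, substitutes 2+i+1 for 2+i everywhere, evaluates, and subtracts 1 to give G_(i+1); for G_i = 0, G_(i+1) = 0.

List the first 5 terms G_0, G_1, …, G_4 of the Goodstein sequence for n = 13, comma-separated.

13, 108, 1279, 16092, 280711

(0) 13|_2 = 2^(2 + 1) + 2^2 + 1 ↦ 3^(3 + 1) + 3^3 + 1|_3 = 109 ⇒ 108
(1) 108|_3 = 3^(3 + 1) + 3^3 ↦ 4^(4 + 1) + 4^4|_4 = 1280 ⇒ 1279
(2) 1279|_4 = 4^(4 + 1) + 3·4^3 + 3·4^2 + 3·4 + 3 ↦ 5^(5 + 1) + 3·5^3 + 3·5^2 + 3·5 + 3|_5 = 16093 ⇒ 16092
(3) 16092|_5 = 5^(5 + 1) + 3·5^3 + 3·5^2 + 3·5 + 2 ↦ 6^(6 + 1) + 3·6^3 + 3·6^2 + 3·6 + 2|_6 = 280712 ⇒ 280711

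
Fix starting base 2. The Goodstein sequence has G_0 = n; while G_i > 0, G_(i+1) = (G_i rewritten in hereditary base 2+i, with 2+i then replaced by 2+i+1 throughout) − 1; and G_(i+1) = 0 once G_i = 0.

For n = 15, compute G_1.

i=0: 15 = 2^(2 + 1) + 2^2 + 2 + 1 (b=2); 2→3: 3^(3 + 1) + 3^3 + 3 + 1 = 112; 112−1 = 111
i=1: 111 = 3^(3 + 1) + 3^3 + 3 (b=3); 3→4: 4^(4 + 1) + 4^4 + 4 = 1284; 1284−1 = 1283

111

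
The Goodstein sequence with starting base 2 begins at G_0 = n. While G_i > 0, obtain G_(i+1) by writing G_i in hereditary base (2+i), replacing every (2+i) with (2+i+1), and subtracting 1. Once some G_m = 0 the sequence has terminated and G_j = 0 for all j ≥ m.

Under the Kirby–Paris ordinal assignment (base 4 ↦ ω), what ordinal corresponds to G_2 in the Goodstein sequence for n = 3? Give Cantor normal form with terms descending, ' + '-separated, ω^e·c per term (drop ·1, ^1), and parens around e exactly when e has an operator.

G_0 = 3. HB_2(3) = 2 + 1. Bump = 4. G_1 = 3.
G_1 = 3. HB_3(3) = 3. Bump = 4. G_2 = 3.
G_2 = 3. HB_4(3) = 3. Bump = 3. G_3 = 2.

3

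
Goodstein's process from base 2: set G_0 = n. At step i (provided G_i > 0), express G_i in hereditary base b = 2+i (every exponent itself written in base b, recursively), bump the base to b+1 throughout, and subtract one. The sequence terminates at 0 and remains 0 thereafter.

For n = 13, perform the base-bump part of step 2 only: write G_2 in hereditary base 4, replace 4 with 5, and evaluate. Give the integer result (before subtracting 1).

16093

(0) 13|_2 = 2^(2 + 1) + 2^2 + 1 ↦ 3^(3 + 1) + 3^3 + 1|_3 = 109 ⇒ 108
(1) 108|_3 = 3^(3 + 1) + 3^3 ↦ 4^(4 + 1) + 4^4|_4 = 1280 ⇒ 1279
(2) 1279|_4 = 4^(4 + 1) + 3·4^3 + 3·4^2 + 3·4 + 3 ↦ 5^(5 + 1) + 3·5^3 + 3·5^2 + 3·5 + 3|_5 = 16093 ⇒ 16092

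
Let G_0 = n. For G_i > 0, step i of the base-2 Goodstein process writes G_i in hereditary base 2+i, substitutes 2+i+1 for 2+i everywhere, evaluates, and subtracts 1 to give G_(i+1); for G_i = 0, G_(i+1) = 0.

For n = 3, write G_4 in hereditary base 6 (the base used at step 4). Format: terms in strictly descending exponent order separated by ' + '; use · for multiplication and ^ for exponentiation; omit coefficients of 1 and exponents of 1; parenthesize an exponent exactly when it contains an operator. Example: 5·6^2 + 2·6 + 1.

1

[0] 3 ≡ 2 + 1 (base 2). Lift 3: 4. −1: 3.
[1] 3 ≡ 3 (base 3). Lift 4: 4. −1: 3.
[2] 3 ≡ 3 (base 4). Lift 5: 3. −1: 2.
[3] 2 ≡ 2 (base 5). Lift 6: 2. −1: 1.
[4] 1 ≡ 1 (base 6). Lift 7: 1. −1: 0.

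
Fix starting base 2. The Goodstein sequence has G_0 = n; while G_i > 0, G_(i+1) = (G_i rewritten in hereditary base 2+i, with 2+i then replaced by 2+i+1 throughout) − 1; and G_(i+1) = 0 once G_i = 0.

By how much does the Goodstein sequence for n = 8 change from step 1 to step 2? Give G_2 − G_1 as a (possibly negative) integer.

i=0: 8 = 2^(2 + 1) (b=2); 2→3: 3^(3 + 1) = 81; 81−1 = 80
i=1: 80 = 2·3^3 + 2·3^2 + 2·3 + 2 (b=3); 3→4: 2·4^4 + 2·4^2 + 2·4 + 2 = 554; 554−1 = 553

473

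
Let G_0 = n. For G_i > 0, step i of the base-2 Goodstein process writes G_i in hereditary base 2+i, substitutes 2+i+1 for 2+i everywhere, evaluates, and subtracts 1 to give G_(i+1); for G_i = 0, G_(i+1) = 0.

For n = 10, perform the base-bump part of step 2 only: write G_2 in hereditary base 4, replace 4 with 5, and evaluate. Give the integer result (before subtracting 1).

15626

base 2: 10 = 2^(2 + 1) + 2; at 3: 3^(3 + 1) + 3 = 84; next = 83
base 3: 83 = 3^(3 + 1) + 2; at 4: 4^(4 + 1) + 2 = 1026; next = 1025
base 4: 1025 = 4^(4 + 1) + 1; at 5: 5^(5 + 1) + 1 = 15626; next = 15625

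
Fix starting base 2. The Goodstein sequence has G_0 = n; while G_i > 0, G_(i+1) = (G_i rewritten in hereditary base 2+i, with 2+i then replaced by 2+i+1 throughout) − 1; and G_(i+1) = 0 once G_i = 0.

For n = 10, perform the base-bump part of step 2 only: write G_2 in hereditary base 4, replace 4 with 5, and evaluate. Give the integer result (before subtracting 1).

(0) 10|_2 = 2^(2 + 1) + 2 ↦ 3^(3 + 1) + 3|_3 = 84 ⇒ 83
(1) 83|_3 = 3^(3 + 1) + 2 ↦ 4^(4 + 1) + 2|_4 = 1026 ⇒ 1025
(2) 1025|_4 = 4^(4 + 1) + 1 ↦ 5^(5 + 1) + 1|_5 = 15626 ⇒ 15625

15626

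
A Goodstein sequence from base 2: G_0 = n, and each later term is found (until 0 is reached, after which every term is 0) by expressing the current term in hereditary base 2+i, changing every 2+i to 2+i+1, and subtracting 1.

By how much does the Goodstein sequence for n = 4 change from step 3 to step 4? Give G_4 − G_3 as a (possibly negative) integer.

23

i=0: 4 = 2^2 (b=2); 2→3: 3^3 = 27; 27−1 = 26
i=1: 26 = 2·3^2 + 2·3 + 2 (b=3); 3→4: 2·4^2 + 2·4 + 2 = 42; 42−1 = 41
i=2: 41 = 2·4^2 + 2·4 + 1 (b=4); 4→5: 2·5^2 + 2·5 + 1 = 61; 61−1 = 60
i=3: 60 = 2·5^2 + 2·5 (b=5); 5→6: 2·6^2 + 2·6 = 84; 84−1 = 83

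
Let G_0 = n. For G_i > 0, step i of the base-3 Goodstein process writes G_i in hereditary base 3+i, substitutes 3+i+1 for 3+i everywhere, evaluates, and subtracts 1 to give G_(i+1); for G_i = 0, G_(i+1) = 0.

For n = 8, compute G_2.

[0] 8 ≡ 2·3 + 2 (base 3). Lift 4: 10. −1: 9.
[1] 9 ≡ 2·4 + 1 (base 4). Lift 5: 11. −1: 10.

10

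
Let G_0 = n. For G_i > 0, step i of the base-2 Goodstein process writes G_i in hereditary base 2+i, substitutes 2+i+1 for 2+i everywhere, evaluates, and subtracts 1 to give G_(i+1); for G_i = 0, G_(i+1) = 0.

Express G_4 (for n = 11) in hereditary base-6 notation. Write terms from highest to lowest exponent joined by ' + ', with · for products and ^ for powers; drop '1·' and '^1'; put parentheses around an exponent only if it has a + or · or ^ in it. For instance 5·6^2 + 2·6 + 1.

11 —HB2→ 2^(2 + 1) + 2 + 1 —bump→ 3^(3 + 1) + 3 + 1 = 85 —(−1)→ 84
84 —HB3→ 3^(3 + 1) + 3 —bump→ 4^(4 + 1) + 4 = 1028 —(−1)→ 1027
1027 —HB4→ 4^(4 + 1) + 3 —bump→ 5^(5 + 1) + 3 = 15628 —(−1)→ 15627
15627 —HB5→ 5^(5 + 1) + 2 —bump→ 6^(6 + 1) + 2 = 279938 —(−1)→ 279937
279937 —HB6→ 6^(6 + 1) + 1 —bump→ 7^(7 + 1) + 1 = 5764802 —(−1)→ 5764801

6^(6 + 1) + 1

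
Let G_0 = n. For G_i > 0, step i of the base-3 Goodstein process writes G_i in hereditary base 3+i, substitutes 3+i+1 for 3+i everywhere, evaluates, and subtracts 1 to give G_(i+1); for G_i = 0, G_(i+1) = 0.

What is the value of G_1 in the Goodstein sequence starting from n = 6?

7

G_0=6  [base 3] 2·3  →[3↦4]→  2·4 = 8  −1 ⇒ G_1=7
G_1=7  [base 4] 4 + 3  →[4↦5]→  5 + 3 = 8  −1 ⇒ G_2=7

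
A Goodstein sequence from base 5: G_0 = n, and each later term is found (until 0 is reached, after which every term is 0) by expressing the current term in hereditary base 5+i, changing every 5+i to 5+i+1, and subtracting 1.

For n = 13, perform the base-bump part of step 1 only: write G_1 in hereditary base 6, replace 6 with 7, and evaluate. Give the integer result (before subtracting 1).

16

base 5: 13 = 2·5 + 3; at 6: 2·6 + 3 = 15; next = 14
base 6: 14 = 2·6 + 2; at 7: 2·7 + 2 = 16; next = 15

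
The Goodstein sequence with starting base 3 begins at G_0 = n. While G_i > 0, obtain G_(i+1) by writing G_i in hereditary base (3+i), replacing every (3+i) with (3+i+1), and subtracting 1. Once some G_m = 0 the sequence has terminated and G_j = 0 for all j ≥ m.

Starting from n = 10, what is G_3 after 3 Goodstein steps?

base 3: 10 = 3^2 + 1; at 4: 4^2 + 1 = 17; next = 16
base 4: 16 = 4^2; at 5: 5^2 = 25; next = 24
base 5: 24 = 4·5 + 4; at 6: 4·6 + 4 = 28; next = 27

27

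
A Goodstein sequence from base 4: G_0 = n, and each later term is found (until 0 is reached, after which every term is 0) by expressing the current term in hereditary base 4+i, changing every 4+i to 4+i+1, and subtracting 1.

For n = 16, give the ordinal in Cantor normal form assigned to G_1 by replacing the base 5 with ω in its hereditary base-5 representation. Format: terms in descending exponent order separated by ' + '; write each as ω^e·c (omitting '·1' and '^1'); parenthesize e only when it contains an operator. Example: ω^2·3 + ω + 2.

ω·4 + 4

base 4: 16 = 4^2; at 5: 5^2 = 25; next = 24
base 5: 24 = 4·5 + 4; at 6: 4·6 + 4 = 28; next = 27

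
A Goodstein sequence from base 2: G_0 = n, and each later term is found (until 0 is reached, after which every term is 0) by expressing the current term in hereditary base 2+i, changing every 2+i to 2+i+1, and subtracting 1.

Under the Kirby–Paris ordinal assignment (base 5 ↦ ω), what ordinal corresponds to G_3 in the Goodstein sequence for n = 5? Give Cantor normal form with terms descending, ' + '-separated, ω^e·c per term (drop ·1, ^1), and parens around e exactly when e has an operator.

5 —HB2→ 2^2 + 1 —bump→ 3^3 + 1 = 28 —(−1)→ 27
27 —HB3→ 3^3 —bump→ 4^4 = 256 —(−1)→ 255
255 —HB4→ 3·4^3 + 3·4^2 + 3·4 + 3 —bump→ 3·5^3 + 3·5^2 + 3·5 + 3 = 468 —(−1)→ 467
467 —HB5→ 3·5^3 + 3·5^2 + 3·5 + 2 —bump→ 3·6^3 + 3·6^2 + 3·6 + 2 = 776 —(−1)→ 775

ω^3·3 + ω^2·3 + ω·3 + 2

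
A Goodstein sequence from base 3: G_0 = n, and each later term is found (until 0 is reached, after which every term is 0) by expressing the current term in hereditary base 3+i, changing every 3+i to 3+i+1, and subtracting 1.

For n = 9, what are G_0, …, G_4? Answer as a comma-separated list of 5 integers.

(0) 9|_3 = 3^2 ↦ 4^2|_4 = 16 ⇒ 15
(1) 15|_4 = 3·4 + 3 ↦ 3·5 + 3|_5 = 18 ⇒ 17
(2) 17|_5 = 3·5 + 2 ↦ 3·6 + 2|_6 = 20 ⇒ 19
(3) 19|_6 = 3·6 + 1 ↦ 3·7 + 1|_7 = 22 ⇒ 21

9, 15, 17, 19, 21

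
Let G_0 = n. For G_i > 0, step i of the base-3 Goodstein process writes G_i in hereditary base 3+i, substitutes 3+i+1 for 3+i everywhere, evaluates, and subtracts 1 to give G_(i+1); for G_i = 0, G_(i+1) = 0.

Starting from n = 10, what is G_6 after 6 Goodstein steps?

step 0: 10 = 3^2 + 1; sub 4 for 3: 4^2 + 1; = 17; G_1 = 17−1 = 16
step 1: 16 = 4^2; sub 5 for 4: 5^2; = 25; G_2 = 25−1 = 24
step 2: 24 = 4·5 + 4; sub 6 for 5: 4·6 + 4; = 28; G_3 = 28−1 = 27
step 3: 27 = 4·6 + 3; sub 7 for 6: 4·7 + 3; = 31; G_4 = 31−1 = 30
step 4: 30 = 4·7 + 2; sub 8 for 7: 4·8 + 2; = 34; G_5 = 34−1 = 33
step 5: 33 = 4·8 + 1; sub 9 for 8: 4·9 + 1; = 37; G_6 = 37−1 = 36

36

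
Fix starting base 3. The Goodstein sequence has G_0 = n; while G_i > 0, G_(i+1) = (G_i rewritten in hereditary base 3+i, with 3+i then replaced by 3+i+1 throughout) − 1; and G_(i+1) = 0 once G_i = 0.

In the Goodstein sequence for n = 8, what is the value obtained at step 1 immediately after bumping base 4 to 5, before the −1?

8 —HB3→ 2·3 + 2 —bump→ 2·4 + 2 = 10 —(−1)→ 9
9 —HB4→ 2·4 + 1 —bump→ 2·5 + 1 = 11 —(−1)→ 10

11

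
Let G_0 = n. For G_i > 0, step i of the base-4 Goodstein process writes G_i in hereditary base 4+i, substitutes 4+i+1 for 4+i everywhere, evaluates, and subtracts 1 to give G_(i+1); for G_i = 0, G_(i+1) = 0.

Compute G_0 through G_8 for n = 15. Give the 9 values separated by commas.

15, 17, 19, 21, 23, 24, 25, 26, 27

base 4: 15 = 3·4 + 3; at 5: 3·5 + 3 = 18; next = 17
base 5: 17 = 3·5 + 2; at 6: 3·6 + 2 = 20; next = 19
base 6: 19 = 3·6 + 1; at 7: 3·7 + 1 = 22; next = 21
base 7: 21 = 3·7; at 8: 3·8 = 24; next = 23
base 8: 23 = 2·8 + 7; at 9: 2·9 + 7 = 25; next = 24
base 9: 24 = 2·9 + 6; at 10: 2·10 + 6 = 26; next = 25
base 10: 25 = 2·10 + 5; at 11: 2·11 + 5 = 27; next = 26
base 11: 26 = 2·11 + 4; at 12: 2·12 + 4 = 28; next = 27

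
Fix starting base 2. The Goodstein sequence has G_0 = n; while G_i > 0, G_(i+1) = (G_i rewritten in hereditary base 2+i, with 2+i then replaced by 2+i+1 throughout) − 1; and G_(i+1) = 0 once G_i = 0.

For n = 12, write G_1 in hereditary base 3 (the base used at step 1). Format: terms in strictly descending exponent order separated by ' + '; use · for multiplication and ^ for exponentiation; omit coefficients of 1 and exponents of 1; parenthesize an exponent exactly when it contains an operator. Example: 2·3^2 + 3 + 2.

3^(3 + 1) + 2·3^2 + 2·3 + 2

12 —HB2→ 2^(2 + 1) + 2^2 —bump→ 3^(3 + 1) + 3^3 = 108 —(−1)→ 107
107 —HB3→ 3^(3 + 1) + 2·3^2 + 2·3 + 2 —bump→ 4^(4 + 1) + 2·4^2 + 2·4 + 2 = 1066 —(−1)→ 1065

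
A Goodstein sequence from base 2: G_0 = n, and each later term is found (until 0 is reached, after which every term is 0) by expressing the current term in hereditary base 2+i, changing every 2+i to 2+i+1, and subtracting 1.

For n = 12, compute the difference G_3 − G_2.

base 2: 12 = 2^(2 + 1) + 2^2; at 3: 3^(3 + 1) + 3^3 = 108; next = 107
base 3: 107 = 3^(3 + 1) + 2·3^2 + 2·3 + 2; at 4: 4^(4 + 1) + 2·4^2 + 2·4 + 2 = 1066; next = 1065
base 4: 1065 = 4^(4 + 1) + 2·4^2 + 2·4 + 1; at 5: 5^(5 + 1) + 2·5^2 + 2·5 + 1 = 15686; next = 15685

14620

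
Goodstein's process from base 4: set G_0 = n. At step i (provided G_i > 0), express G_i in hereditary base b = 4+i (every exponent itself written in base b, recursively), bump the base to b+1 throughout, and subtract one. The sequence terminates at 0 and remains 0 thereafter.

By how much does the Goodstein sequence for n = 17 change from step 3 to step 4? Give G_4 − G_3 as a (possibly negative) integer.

[0] 17 ≡ 4^2 + 1 (base 4). Lift 5: 26. −1: 25.
[1] 25 ≡ 5^2 (base 5). Lift 6: 36. −1: 35.
[2] 35 ≡ 5·6 + 5 (base 6). Lift 7: 40. −1: 39.
[3] 39 ≡ 5·7 + 4 (base 7). Lift 8: 44. −1: 43.

4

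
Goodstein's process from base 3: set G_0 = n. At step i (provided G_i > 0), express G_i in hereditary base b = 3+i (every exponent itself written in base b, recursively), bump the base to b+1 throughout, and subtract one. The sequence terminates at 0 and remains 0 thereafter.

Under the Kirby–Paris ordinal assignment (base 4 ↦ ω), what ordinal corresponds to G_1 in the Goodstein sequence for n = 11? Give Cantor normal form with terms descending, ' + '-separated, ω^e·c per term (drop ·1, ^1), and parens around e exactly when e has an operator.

ω^2 + 1

step 0: 11 = 3^2 + 2; sub 4 for 3: 4^2 + 2; = 18; G_1 = 18−1 = 17
step 1: 17 = 4^2 + 1; sub 5 for 4: 5^2 + 1; = 26; G_2 = 26−1 = 25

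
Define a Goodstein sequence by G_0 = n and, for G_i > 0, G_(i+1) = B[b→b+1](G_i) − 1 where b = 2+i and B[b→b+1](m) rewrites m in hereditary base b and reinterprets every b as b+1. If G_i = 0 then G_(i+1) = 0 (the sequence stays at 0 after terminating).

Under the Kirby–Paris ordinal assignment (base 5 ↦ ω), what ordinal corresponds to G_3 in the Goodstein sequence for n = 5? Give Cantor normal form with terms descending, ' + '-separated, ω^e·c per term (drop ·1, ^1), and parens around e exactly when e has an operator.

ω^3·3 + ω^2·3 + ω·3 + 2

i=0: 5 = 2^2 + 1 (b=2); 2→3: 3^3 + 1 = 28; 28−1 = 27
i=1: 27 = 3^3 (b=3); 3→4: 4^4 = 256; 256−1 = 255
i=2: 255 = 3·4^3 + 3·4^2 + 3·4 + 3 (b=4); 4→5: 3·5^3 + 3·5^2 + 3·5 + 3 = 468; 468−1 = 467
i=3: 467 = 3·5^3 + 3·5^2 + 3·5 + 2 (b=5); 5→6: 3·6^3 + 3·6^2 + 3·6 + 2 = 776; 776−1 = 775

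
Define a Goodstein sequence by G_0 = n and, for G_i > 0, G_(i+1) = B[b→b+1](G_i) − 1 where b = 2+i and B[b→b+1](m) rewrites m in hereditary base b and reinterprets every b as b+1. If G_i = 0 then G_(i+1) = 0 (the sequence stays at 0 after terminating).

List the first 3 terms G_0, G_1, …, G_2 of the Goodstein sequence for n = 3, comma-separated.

[0] 3 ≡ 2 + 1 (base 2). Lift 3: 4. −1: 3.
[1] 3 ≡ 3 (base 3). Lift 4: 4. −1: 3.

3, 3, 3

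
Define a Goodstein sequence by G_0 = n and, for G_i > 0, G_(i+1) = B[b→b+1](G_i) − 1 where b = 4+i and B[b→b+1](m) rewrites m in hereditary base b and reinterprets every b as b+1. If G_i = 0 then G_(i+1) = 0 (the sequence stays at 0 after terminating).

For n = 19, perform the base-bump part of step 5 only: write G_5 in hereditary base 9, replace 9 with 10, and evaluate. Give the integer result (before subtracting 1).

76

[0] 19 ≡ 4^2 + 3 (base 4). Lift 5: 28. −1: 27.
[1] 27 ≡ 5^2 + 2 (base 5). Lift 6: 38. −1: 37.
[2] 37 ≡ 6^2 + 1 (base 6). Lift 7: 50. −1: 49.
[3] 49 ≡ 7^2 (base 7). Lift 8: 64. −1: 63.
[4] 63 ≡ 7·8 + 7 (base 8). Lift 9: 70. −1: 69.
[5] 69 ≡ 7·9 + 6 (base 9). Lift 10: 76. −1: 75.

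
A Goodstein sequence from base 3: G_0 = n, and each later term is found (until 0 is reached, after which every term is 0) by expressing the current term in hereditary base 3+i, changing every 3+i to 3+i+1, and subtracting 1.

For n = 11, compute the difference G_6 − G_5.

base 3: 11 = 3^2 + 2; at 4: 4^2 + 2 = 18; next = 17
base 4: 17 = 4^2 + 1; at 5: 5^2 + 1 = 26; next = 25
base 5: 25 = 5^2; at 6: 6^2 = 36; next = 35
base 6: 35 = 5·6 + 5; at 7: 5·7 + 5 = 40; next = 39
base 7: 39 = 5·7 + 4; at 8: 5·8 + 4 = 44; next = 43
base 8: 43 = 5·8 + 3; at 9: 5·9 + 3 = 48; next = 47

4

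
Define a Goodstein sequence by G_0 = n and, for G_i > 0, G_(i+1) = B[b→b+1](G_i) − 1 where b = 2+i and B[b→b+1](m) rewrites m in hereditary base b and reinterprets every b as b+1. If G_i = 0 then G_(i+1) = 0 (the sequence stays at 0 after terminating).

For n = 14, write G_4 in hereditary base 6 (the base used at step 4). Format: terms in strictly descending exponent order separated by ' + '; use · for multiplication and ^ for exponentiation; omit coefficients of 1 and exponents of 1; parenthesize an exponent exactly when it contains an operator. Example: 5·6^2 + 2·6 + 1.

[0] 14 ≡ 2^(2 + 1) + 2^2 + 2 (base 2). Lift 3: 111. −1: 110.
[1] 110 ≡ 3^(3 + 1) + 3^3 + 2 (base 3). Lift 4: 1282. −1: 1281.
[2] 1281 ≡ 4^(4 + 1) + 4^4 + 1 (base 4). Lift 5: 18751. −1: 18750.
[3] 18750 ≡ 5^(5 + 1) + 5^5 (base 5). Lift 6: 326592. −1: 326591.
[4] 326591 ≡ 6^(6 + 1) + 5·6^5 + 5·6^4 + 5·6^3 + 5·6^2 + 5·6 + 5 (base 6). Lift 7: 5862841. −1: 5862840.

6^(6 + 1) + 5·6^5 + 5·6^4 + 5·6^3 + 5·6^2 + 5·6 + 5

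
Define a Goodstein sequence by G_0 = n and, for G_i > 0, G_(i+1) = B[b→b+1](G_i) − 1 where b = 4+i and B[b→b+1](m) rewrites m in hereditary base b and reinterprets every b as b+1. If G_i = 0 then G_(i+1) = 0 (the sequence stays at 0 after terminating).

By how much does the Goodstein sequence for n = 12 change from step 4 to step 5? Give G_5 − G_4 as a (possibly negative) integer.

base 4: 12 = 3·4; at 5: 3·5 = 15; next = 14
base 5: 14 = 2·5 + 4; at 6: 2·6 + 4 = 16; next = 15
base 6: 15 = 2·6 + 3; at 7: 2·7 + 3 = 17; next = 16
base 7: 16 = 2·7 + 2; at 8: 2·8 + 2 = 18; next = 17
base 8: 17 = 2·8 + 1; at 9: 2·9 + 1 = 19; next = 18

1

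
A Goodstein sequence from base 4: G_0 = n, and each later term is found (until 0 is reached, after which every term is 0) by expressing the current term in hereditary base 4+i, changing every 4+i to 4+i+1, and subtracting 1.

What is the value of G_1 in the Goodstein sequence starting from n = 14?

16

[0] 14 ≡ 3·4 + 2 (base 4). Lift 5: 17. −1: 16.
[1] 16 ≡ 3·5 + 1 (base 5). Lift 6: 19. −1: 18.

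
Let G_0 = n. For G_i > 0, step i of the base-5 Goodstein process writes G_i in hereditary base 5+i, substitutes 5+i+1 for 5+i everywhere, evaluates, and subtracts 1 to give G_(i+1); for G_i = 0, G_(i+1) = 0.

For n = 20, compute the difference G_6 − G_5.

step 0: 20 = 4·5; sub 6 for 5: 4·6; = 24; G_1 = 24−1 = 23
step 1: 23 = 3·6 + 5; sub 7 for 6: 3·7 + 5; = 26; G_2 = 26−1 = 25
step 2: 25 = 3·7 + 4; sub 8 for 7: 3·8 + 4; = 28; G_3 = 28−1 = 27
step 3: 27 = 3·8 + 3; sub 9 for 8: 3·9 + 3; = 30; G_4 = 30−1 = 29
step 4: 29 = 3·9 + 2; sub 10 for 9: 3·10 + 2; = 32; G_5 = 32−1 = 31
step 5: 31 = 3·10 + 1; sub 11 for 10: 3·11 + 1; = 34; G_6 = 34−1 = 33

2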